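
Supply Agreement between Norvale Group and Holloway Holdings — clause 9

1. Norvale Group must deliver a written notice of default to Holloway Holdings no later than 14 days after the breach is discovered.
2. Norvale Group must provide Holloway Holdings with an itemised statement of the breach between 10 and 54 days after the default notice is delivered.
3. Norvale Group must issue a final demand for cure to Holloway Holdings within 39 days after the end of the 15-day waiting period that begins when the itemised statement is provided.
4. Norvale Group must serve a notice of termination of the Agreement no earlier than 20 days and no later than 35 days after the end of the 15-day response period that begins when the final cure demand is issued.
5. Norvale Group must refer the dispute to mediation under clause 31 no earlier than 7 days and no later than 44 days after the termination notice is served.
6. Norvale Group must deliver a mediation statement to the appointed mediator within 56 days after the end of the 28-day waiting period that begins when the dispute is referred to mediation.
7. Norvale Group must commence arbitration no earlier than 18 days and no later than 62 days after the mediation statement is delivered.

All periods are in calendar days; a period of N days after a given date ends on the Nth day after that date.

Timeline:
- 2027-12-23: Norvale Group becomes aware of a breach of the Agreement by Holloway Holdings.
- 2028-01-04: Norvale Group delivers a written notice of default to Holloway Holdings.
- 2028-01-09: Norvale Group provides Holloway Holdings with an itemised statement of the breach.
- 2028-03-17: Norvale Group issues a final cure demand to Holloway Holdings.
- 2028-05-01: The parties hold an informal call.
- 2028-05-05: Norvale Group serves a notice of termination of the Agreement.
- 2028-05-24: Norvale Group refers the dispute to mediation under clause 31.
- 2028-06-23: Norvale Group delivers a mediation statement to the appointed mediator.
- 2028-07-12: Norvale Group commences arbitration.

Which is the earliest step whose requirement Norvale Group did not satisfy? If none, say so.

Step 2

(1) due by 2027-12-23 + 14 days = 2028-01-06; done 2028-01-04 — timely.
(2) the permitted window runs from 2028-01-04 + 10 = 2028-01-14 to 2028-01-04 + 54 = 2028-02-27; done 2028-01-09 — 5 days before the window opened.
That is the first point of non-compliance.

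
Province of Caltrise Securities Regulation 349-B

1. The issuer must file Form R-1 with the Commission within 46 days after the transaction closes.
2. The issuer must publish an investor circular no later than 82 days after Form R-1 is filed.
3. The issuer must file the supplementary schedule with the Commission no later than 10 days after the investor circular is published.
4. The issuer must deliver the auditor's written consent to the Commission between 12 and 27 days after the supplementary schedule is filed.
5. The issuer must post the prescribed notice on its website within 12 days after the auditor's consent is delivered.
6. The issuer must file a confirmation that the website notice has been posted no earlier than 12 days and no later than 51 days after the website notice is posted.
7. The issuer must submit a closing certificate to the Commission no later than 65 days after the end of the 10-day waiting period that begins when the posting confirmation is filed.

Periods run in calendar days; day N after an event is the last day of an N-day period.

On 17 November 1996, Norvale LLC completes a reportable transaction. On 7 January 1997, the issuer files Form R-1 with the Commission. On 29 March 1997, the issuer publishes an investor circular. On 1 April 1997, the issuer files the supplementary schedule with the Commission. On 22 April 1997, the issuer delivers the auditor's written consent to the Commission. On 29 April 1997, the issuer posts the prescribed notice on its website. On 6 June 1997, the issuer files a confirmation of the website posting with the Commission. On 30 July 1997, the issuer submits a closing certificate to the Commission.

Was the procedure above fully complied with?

No

(1) due by 17 November 1996 + 46 days = 2 January 1997; not done until 7 January 1997, 5 days after the deadline.
That is the first point of non-compliance.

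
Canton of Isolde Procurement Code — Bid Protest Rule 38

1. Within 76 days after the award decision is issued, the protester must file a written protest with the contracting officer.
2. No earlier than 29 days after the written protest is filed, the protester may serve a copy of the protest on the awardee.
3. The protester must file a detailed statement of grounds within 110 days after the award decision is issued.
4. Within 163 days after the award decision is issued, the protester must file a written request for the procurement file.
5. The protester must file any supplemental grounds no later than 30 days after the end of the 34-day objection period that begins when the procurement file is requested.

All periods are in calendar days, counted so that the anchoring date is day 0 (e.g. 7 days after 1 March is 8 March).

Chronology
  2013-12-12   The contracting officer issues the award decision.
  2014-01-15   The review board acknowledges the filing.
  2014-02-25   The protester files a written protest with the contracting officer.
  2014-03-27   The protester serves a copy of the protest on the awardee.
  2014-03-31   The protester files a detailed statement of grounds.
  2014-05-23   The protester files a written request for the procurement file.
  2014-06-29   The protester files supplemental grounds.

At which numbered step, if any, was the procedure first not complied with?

None — every step was satisfied

Step 1 — counting 76 days from 2013-12-12 (when the award decision is issued) gives a deadline of 2014-02-26; completed 2014-02-25, before the deadline.
Step 2 — must wait 29 days from 2014-02-25 (when the written protest is filed), so not before 2014-03-26; done 2014-03-27, after the minimum wait.
Step 3 — counting 110 days from 2013-12-12 (when the award decision is issued) gives a deadline of 2014-04-01; 2014-03-31 is within that limit.
Step 4 — counting 163 days from 2013-12-12 (when the award decision is issued) gives a deadline of 2014-05-24; done 2014-05-23 — timely.
Step 5 — counting 30 days from 2014-06-26 (end of the 34-day objection period, which began when the procurement file is requested on 2014-05-23) gives a deadline of 2014-07-26; completed 2014-06-29, before the deadline.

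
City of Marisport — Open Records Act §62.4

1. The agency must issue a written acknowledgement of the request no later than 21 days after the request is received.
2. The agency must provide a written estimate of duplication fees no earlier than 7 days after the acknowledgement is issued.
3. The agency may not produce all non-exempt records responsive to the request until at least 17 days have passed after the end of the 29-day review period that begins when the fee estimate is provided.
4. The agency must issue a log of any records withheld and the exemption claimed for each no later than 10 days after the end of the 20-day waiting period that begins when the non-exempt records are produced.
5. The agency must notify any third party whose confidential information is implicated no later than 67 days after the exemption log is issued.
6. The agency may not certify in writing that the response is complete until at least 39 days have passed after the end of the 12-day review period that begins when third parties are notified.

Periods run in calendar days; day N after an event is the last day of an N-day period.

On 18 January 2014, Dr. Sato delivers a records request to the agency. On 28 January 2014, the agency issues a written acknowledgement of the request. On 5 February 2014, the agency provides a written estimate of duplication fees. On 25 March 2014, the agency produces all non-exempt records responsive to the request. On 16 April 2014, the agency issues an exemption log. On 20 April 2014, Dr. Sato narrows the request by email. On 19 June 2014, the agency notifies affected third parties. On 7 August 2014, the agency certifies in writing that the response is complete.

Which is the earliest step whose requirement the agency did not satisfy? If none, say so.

Step 1: 21 days after 18 January 2014 (when the request is received) is 8 February 2014; completed 28 January 2014, before the deadline.
Step 2: the earliest permitted date is 7 days after 28 January 2014 (when the acknowledgement is issued), i.e. 4 February 2014; 5 February 2014 is on or after that date.
Step 3: the earliest permitted date is 17 days after 6 March 2014 (end of the 29-day review period, which began when the fee estimate is provided on 5 February 2014), i.e. 23 March 2014; 25 March 2014 is on or after that date.
Step 4: 10 days after 14 April 2014 (end of the 20-day waiting period, which began when the non-exempt records are produced on 25 March 2014) is 24 April 2014; 16 April 2014 is within that limit.
Step 5: 67 days after 16 April 2014 (when the exemption log is issued) is 22 June 2014; done 19 June 2014 — timely.
Step 6: the earliest permitted date is 39 days after 1 July 2014 (end of the 12-day review period, which began when third parties are notified on 19 June 2014), i.e. 9 August 2014; acted on 7 August 2014, 2 days prematurely.

Step 6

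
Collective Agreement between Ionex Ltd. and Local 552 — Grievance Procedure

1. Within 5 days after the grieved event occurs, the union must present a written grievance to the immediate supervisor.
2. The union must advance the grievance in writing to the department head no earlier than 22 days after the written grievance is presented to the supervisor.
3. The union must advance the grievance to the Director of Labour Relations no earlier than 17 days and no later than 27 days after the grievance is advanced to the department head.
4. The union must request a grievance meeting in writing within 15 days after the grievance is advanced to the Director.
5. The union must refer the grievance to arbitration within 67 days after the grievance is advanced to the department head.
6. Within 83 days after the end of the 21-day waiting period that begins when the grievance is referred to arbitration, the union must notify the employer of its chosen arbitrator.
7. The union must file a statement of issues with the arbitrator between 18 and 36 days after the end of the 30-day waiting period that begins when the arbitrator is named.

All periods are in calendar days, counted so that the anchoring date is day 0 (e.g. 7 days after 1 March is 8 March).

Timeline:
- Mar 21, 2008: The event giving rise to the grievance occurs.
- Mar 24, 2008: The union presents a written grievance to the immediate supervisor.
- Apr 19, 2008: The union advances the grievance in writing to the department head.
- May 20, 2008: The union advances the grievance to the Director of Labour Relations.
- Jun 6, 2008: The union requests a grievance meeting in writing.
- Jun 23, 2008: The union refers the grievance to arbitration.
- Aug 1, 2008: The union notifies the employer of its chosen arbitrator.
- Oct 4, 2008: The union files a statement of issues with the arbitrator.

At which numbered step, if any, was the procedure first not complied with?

Step 3

Step 1: 5 days after Mar 21, 2008 (when the grieved event occurs) is Mar 26, 2008; Mar 24, 2008 is within that limit.
Step 2: the earliest permitted date is 22 days after Mar 24, 2008 (when the written grievance is presented to the supervisor), i.e. Apr 15, 2008; Apr 19, 2008 is on or after that date.
Step 3: the window is 17–27 days after Apr 19, 2008 (when the grievance is advanced to the department head), so May 6, 2008 through May 16, 2008; May 20, 2008 is 4 days past the end of the window.
No need to go further; step 3 was not satisfied.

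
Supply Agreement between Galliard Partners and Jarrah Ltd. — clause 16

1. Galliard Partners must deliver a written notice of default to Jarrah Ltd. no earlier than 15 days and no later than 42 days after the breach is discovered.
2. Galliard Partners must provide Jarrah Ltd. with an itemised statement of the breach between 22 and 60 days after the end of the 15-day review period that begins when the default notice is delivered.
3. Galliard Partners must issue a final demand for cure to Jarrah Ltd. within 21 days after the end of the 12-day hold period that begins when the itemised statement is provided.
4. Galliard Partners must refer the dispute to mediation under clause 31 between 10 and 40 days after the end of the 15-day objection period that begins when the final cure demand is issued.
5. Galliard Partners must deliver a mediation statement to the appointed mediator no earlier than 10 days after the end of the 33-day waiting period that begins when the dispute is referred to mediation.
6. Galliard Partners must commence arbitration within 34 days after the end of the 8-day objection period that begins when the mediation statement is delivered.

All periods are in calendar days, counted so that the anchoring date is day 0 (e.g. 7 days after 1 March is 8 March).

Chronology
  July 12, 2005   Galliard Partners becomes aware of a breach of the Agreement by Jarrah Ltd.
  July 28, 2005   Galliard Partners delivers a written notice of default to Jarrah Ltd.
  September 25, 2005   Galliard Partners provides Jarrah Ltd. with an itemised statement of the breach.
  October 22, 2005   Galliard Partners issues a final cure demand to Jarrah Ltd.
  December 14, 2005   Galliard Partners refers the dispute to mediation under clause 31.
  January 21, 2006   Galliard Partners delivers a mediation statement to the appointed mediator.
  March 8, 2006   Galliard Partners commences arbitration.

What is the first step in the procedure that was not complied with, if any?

Step 1 — 15 and 42 days from July 12, 2005 (when the breach is discovered) are July 27, 2005 and August 23, 2005 respectively; July 28, 2005 falls inside that range.
Step 2 — 22 and 60 days from August 12, 2005 (end of the 15-day review period, which began when the default notice is delivered on July 28, 2005) are September 3, 2005 and October 11, 2005 respectively; September 25, 2005 falls inside that range.
Step 3 — counting 21 days from October 7, 2005 (end of the 12-day hold period, which began when the itemised statement is provided on September 25, 2005) gives a deadline of October 28, 2005; done October 22, 2005 — timely.
Step 4 — 10 and 40 days from November 6, 2005 (end of the 15-day objection period, which began when the final cure demand is issued on October 22, 2005) are November 16, 2005 and December 16, 2005 respectively; done December 14, 2005, which is between those dates.
Step 5 — must wait 10 days from January 16, 2006 (end of the 33-day waiting period, which began when the dispute is referred to mediation on December 14, 2005), so not before January 26, 2006; January 21, 2006 is 5 days before the earliest permitted date.
The procedure was therefore not followed at step 5.

Step 5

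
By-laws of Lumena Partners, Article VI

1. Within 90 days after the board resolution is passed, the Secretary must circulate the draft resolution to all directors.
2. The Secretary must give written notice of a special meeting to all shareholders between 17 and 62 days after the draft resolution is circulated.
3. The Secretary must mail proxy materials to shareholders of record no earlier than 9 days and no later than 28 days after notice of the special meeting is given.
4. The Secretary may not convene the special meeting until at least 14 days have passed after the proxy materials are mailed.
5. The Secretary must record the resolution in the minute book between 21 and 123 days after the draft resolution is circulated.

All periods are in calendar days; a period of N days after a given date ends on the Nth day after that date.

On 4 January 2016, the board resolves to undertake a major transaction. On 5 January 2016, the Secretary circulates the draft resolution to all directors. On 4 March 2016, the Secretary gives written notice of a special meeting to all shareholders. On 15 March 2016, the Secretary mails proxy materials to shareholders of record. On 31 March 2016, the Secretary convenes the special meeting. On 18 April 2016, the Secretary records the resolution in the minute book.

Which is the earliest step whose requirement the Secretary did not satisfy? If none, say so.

Step 1: 90 days after 4 January 2016 (when the board resolution is passed) is 3 April 2016; done 5 January 2016 — timely.
Step 2: the window is 17–62 days after 5 January 2016 (when the draft resolution is circulated), so 22 January 2016 through 7 March 2016; 4 March 2016 falls inside that range.
Step 3: the window is 9–28 days after 4 March 2016 (when notice of the special meeting is given), so 13 March 2016 through 1 April 2016; done 15 March 2016 — within the window.
Step 4: the earliest permitted date is 14 days after 15 March 2016 (when the proxy materials are mailed), i.e. 29 March 2016; done 31 March 2016, after the minimum wait.
Step 5: the window is 21–123 days after 5 January 2016 (when the draft resolution is circulated), so 26 January 2016 through 7 May 2016; done 18 April 2016 — within the window.

None — every step was satisfied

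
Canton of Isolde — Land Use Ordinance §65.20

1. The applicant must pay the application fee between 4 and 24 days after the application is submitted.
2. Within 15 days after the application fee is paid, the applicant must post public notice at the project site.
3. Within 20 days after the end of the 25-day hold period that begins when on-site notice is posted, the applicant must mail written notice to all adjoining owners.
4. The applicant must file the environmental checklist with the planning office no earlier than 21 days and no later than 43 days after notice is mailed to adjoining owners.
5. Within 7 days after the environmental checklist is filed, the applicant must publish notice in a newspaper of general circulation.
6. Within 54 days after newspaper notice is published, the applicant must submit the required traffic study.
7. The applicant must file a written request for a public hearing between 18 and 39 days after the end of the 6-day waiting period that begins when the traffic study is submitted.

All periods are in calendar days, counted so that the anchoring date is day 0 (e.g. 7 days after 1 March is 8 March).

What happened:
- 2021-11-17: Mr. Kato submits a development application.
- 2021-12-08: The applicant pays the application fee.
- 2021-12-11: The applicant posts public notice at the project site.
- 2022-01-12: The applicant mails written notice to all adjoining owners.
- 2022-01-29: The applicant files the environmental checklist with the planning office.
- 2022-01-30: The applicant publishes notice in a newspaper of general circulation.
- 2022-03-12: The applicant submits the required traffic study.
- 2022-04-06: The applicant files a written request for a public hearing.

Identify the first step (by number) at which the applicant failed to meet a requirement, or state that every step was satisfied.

Step 4

Step 1: the window is 4–24 days after 2021-11-17 (when the application is submitted), so 2021-11-21 through 2021-12-11; 2021-12-08 falls inside that range.
Step 2: 15 days after 2021-12-08 (when the application fee is paid) is 2021-12-23; done 2021-12-11 — timely.
Step 3: 20 days after 2022-01-05 (end of the 25-day hold period, which began when on-site notice is posted on 2021-12-11) is 2022-01-25; done 2022-01-12 — timely.
Step 4: the window is 21–43 days after 2022-01-12 (when notice is mailed to adjoining owners), so 2022-02-02 through 2022-02-24; done 2022-01-29 — 4 days before the window opened.
No need to go further; step 4 was not satisfied.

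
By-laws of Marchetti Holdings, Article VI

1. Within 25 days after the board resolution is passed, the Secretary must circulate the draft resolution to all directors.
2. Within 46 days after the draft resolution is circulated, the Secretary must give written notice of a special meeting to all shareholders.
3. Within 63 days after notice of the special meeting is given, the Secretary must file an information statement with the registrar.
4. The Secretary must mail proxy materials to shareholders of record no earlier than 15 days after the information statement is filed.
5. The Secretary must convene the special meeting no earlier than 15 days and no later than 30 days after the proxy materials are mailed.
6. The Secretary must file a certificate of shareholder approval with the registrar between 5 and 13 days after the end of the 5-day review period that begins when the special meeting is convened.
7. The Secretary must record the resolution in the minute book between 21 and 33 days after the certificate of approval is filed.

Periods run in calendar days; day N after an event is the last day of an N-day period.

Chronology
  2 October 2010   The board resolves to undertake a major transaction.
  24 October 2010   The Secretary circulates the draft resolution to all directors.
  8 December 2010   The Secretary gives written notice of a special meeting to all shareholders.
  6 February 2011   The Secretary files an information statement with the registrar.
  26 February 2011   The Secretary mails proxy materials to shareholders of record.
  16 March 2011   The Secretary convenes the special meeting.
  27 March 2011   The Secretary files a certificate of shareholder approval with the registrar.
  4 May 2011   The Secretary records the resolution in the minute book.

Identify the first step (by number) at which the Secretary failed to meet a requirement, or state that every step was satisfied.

Step 1: 25 days after 2 October 2010 (when the board resolution is passed) is 27 October 2010; completed 24 October 2010, before the deadline.
Step 2: 46 days after 24 October 2010 (when the draft resolution is circulated) is 9 December 2010; 8 December 2010 is within that limit.
Step 3: 63 days after 8 December 2010 (when notice of the special meeting is given) is 9 February 2011; done 6 February 2011 — timely.
Step 4: the earliest permitted date is 15 days after 6 February 2011 (when the information statement is filed), i.e. 21 February 2011; done 26 February 2011, after the minimum wait.
Step 5: the window is 15–30 days after 26 February 2011 (when the proxy materials are mailed), so 13 March 2011 through 28 March 2011; 16 March 2011 falls inside that range.
Step 6: the window is 5–13 days after 21 March 2011 (end of the 5-day review period, which began when the special meeting is convened on 16 March 2011), so 26 March 2011 through 3 April 2011; done 27 March 2011, which is between those dates.
Step 7: the window is 21–33 days after 27 March 2011 (when the certificate of approval is filed), so 17 April 2011 through 29 April 2011; 4 May 2011 is 5 days past the end of the window.

Step 7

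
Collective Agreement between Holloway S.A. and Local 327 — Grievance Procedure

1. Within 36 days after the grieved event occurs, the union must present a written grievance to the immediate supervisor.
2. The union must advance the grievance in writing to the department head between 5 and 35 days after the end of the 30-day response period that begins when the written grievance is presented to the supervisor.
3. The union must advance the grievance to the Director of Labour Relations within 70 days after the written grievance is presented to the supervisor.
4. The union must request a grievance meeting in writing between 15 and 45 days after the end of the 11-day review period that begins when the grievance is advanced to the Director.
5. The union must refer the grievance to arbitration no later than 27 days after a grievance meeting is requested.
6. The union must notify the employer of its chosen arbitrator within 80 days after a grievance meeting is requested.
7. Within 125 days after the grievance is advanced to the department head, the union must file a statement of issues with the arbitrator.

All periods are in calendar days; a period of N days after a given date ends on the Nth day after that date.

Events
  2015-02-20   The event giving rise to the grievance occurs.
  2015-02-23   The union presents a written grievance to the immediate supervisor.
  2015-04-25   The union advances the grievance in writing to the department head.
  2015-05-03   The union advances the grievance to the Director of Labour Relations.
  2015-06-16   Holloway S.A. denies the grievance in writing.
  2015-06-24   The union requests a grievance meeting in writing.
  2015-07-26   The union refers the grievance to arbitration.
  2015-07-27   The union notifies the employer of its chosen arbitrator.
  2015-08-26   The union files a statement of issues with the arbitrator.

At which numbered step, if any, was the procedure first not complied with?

(1) due by 2015-02-20 + 36 days = 2015-03-28; 2015-02-23 is within that limit.
(2) the permitted window runs from 2015-03-25 + 5 = 2015-03-30 to 2015-03-25 + 35 = 2015-04-29; 2015-04-25 falls inside that range.
(3) due by 2015-02-23 + 70 days = 2015-05-04; 2015-05-03 is within that limit.
(4) the permitted window runs from 2015-05-14 + 15 = 2015-05-29 to 2015-05-14 + 45 = 2015-06-28; done 2015-06-24 — within the window.
(5) due by 2015-06-24 + 27 days = 2015-07-21; 2015-07-26 misses that deadline by 5 days.

Step 5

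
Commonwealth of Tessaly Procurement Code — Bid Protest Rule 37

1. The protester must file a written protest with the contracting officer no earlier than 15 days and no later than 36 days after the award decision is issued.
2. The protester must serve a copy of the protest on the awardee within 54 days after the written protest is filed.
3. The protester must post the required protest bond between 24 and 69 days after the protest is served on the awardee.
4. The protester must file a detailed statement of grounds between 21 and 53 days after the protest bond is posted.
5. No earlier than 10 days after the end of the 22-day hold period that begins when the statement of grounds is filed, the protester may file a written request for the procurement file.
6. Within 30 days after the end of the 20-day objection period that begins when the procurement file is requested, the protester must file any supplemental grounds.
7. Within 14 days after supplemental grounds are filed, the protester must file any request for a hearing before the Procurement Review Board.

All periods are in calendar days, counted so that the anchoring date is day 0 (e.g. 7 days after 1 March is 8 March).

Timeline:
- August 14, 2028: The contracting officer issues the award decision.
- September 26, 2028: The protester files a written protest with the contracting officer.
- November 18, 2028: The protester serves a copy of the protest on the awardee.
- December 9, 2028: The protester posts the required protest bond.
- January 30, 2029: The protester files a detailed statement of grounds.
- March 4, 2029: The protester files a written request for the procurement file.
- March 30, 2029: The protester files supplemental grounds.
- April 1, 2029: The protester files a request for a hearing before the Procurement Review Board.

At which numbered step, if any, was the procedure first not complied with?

Step 1

(1) the permitted window runs from August 14, 2028 + 15 = August 29, 2028 to August 14, 2028 + 36 = September 19, 2028; done September 26, 2028 — 7 days after the window closed.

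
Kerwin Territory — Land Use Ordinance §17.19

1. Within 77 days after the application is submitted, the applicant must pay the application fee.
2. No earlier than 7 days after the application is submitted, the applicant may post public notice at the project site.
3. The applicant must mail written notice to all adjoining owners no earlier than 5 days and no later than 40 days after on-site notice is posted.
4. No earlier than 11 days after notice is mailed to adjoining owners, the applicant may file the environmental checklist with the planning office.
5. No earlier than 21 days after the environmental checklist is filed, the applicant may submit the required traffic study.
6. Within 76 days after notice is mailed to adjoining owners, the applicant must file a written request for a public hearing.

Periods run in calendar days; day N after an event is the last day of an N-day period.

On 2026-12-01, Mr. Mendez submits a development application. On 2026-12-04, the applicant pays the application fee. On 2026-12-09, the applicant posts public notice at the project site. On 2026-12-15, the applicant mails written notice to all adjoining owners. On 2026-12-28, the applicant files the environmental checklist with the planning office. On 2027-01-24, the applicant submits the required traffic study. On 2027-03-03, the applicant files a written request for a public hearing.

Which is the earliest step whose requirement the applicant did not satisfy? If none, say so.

Step 1 — counting 77 days from 2026-12-01 (when the application is submitted) gives a deadline of 2027-02-16; done 2026-12-04 — timely.
Step 2 — must wait 7 days from 2026-12-01 (when the application is submitted), so not before 2026-12-08; 2026-12-09 is on or after that date.
Step 3 — 5 and 40 days from 2026-12-09 (when on-site notice is posted) are 2026-12-14 and 2027-01-18 respectively; done 2026-12-15 — within the window.
Step 4 — must wait 11 days from 2026-12-15 (when notice is mailed to adjoining owners), so not before 2026-12-26; done 2026-12-28 — permitted.
Step 5 — must wait 21 days from 2026-12-28 (when the environmental checklist is filed), so not before 2027-01-18; 2027-01-24 is on or after that date.
Step 6 — counting 76 days from 2026-12-15 (when notice is mailed to adjoining owners) gives a deadline of 2027-03-01; 2027-03-03 misses that deadline by 2 days.

Step 6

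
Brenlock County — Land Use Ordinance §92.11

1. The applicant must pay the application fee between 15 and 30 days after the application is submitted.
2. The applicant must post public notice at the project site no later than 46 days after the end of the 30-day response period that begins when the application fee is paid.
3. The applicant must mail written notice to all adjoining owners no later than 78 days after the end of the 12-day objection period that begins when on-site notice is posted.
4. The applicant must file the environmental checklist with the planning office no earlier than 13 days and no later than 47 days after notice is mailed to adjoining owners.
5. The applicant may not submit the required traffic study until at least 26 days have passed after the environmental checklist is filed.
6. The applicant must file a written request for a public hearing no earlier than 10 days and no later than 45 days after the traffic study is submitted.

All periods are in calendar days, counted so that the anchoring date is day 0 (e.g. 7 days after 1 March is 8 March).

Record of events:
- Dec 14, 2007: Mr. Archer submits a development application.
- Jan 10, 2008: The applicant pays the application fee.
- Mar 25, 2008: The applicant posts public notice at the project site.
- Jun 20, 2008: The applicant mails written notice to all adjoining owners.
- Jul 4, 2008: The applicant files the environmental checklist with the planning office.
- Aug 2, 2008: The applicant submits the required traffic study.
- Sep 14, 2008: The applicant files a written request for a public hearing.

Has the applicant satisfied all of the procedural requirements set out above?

Yes

Step 1 — 15 and 30 days from Dec 14, 2007 (when the application is submitted) are Dec 29, 2007 and Jan 13, 2008 respectively; done Jan 10, 2008, which is between those dates.
Step 2 — counting 46 days from Feb 9, 2008 (end of the 30-day response period, which began when the application fee is paid on Jan 10, 2008) gives a deadline of Mar 26, 2008; completed Mar 25, 2008, before the deadline.
Step 3 — counting 78 days from Apr 6, 2008 (end of the 12-day objection period, which began when on-site notice is posted on Mar 25, 2008) gives a deadline of Jun 23, 2008; Jun 20, 2008 is within that limit.
Step 4 — 13 and 47 days from Jun 20, 2008 (when notice is mailed to adjoining owners) are Jul 3, 2008 and Aug 6, 2008 respectively; done Jul 4, 2008 — within the window.
Step 5 — must wait 26 days from Jul 4, 2008 (when the environmental checklist is filed), so not before Jul 30, 2008; done Aug 2, 2008 — permitted.
Step 6 — 10 and 45 days from Aug 2, 2008 (when the traffic study is submitted) are Aug 12, 2008 and Sep 16, 2008 respectively; Sep 14, 2008 falls inside that range.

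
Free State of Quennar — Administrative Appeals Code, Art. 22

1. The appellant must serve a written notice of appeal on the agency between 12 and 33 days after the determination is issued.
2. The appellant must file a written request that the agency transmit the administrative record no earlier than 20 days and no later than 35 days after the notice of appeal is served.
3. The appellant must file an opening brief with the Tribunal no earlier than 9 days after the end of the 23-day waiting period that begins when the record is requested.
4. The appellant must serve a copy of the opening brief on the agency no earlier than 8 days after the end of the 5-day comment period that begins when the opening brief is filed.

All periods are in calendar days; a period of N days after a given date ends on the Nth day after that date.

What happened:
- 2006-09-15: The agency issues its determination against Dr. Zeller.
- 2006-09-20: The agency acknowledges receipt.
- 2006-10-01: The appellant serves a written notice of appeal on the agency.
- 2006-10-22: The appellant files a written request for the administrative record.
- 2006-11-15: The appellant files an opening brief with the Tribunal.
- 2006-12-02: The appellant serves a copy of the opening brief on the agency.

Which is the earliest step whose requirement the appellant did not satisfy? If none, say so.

Step 3

Step 1 — 12 and 33 days from 2006-09-15 (when the determination is issued) are 2006-09-27 and 2006-10-18 respectively; done 2006-10-01, which is between those dates.
Step 2 — 20 and 35 days from 2006-10-01 (when the notice of appeal is served) are 2006-10-21 and 2006-11-05 respectively; 2006-10-22 falls inside that range.
Step 3 — must wait 9 days from 2006-11-14 (end of the 23-day waiting period, which began when the record is requested on 2006-10-22), so not before 2006-11-23; done 2006-11-15 — 8 days too early.
Later steps need not be reached.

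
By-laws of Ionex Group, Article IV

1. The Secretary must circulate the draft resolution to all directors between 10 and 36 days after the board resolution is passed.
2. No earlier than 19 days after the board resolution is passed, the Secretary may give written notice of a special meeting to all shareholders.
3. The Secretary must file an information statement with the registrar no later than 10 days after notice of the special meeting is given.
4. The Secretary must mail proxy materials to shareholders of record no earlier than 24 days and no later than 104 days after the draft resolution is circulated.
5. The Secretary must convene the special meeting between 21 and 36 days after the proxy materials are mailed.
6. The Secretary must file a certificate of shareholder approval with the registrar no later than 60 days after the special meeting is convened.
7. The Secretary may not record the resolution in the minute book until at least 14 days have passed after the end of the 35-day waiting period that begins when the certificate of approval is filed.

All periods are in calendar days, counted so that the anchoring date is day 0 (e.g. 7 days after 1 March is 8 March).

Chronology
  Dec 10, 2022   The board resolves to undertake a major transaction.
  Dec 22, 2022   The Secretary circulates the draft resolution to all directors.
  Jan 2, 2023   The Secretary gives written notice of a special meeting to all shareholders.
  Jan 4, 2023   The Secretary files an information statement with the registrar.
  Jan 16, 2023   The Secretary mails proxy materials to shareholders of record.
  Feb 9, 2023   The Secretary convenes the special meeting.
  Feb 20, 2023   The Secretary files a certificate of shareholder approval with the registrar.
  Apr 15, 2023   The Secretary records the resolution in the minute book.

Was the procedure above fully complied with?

(1) the permitted window runs from Dec 10, 2022 + 10 = Dec 20, 2022 to Dec 10, 2022 + 36 = Jan 15, 2023; done Dec 22, 2022, which is between those dates.
(2) permitted from Dec 10, 2022 + 19 days = Dec 29, 2022 onward; Jan 2, 2023 is on or after that date.
(3) due by Jan 2, 2023 + 10 days = Jan 12, 2023; Jan 4, 2023 is within that limit.
(4) the permitted window runs from Dec 22, 2022 + 24 = Jan 15, 2023 to Dec 22, 2022 + 104 = Apr 5, 2023; done Jan 16, 2023 — within the window.
(5) the permitted window runs from Jan 16, 2023 + 21 = Feb 6, 2023 to Jan 16, 2023 + 36 = Feb 21, 2023; done Feb 9, 2023, which is between those dates.
(6) due by Feb 9, 2023 + 60 days = Apr 10, 2023; done Feb 20, 2023 — timely.
(7) permitted from Mar 27, 2023 + 14 days = Apr 10, 2023 onward; done Apr 15, 2023 — permitted.

Yes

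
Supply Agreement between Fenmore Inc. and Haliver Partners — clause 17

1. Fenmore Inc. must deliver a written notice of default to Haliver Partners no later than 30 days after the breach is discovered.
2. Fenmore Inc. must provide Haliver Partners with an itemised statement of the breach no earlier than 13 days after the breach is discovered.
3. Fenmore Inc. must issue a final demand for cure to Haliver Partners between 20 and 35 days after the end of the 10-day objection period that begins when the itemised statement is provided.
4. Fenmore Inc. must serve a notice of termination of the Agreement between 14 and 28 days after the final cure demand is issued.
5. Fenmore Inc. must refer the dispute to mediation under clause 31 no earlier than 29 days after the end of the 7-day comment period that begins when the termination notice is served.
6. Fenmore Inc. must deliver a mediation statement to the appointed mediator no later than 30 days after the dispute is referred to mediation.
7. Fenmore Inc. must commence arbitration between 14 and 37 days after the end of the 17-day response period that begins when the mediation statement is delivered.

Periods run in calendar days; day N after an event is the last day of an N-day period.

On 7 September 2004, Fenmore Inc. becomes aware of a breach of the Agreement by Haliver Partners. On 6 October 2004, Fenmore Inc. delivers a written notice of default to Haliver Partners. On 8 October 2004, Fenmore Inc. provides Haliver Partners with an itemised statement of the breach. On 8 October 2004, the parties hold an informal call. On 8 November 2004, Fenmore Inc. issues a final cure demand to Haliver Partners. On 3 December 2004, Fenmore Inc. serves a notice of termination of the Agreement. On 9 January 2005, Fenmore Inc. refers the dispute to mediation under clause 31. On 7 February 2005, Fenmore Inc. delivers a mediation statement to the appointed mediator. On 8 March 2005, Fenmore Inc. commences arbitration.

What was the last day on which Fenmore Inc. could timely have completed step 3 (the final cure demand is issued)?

The itemised statement is provided on 8 October 2004; the 10-day objection period therefore ends 18 October 2004, and step 3 runs from that date. The window is 20–35 days after 18 October 2004; it closes on 22 November 2004.

22 November 2004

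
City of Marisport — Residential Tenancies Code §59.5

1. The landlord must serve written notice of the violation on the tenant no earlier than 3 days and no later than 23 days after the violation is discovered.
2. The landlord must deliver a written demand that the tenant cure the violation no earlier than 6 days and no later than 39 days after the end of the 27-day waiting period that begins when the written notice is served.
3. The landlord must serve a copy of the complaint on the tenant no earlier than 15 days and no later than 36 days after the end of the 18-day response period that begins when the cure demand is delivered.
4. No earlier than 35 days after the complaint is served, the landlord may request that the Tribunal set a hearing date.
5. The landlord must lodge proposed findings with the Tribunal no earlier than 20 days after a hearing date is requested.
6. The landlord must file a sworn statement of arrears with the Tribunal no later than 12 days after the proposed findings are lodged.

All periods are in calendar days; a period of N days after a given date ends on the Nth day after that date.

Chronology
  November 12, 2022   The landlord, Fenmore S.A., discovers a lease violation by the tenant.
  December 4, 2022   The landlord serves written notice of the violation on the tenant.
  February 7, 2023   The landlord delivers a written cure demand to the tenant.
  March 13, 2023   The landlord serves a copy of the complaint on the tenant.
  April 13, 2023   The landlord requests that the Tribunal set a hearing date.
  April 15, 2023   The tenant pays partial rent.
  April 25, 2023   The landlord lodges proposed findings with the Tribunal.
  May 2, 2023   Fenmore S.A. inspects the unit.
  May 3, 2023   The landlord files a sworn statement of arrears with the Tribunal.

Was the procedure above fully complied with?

Step 1: the window is 3–23 days after November 12, 2022 (when the violation is discovered), so November 15, 2022 through December 5, 2022; December 4, 2022 falls inside that range.
Step 2: the window is 6–39 days after December 31, 2022 (end of the 27-day waiting period, which began when the written notice is served on December 4, 2022), so January 6, 2023 through February 8, 2023; done February 7, 2023, which is between those dates.
Step 3: the window is 15–36 days after February 25, 2023 (end of the 18-day response period, which began when the cure demand is delivered on February 7, 2023), so March 12, 2023 through April 2, 2023; March 13, 2023 falls inside that range.
Step 4: the earliest permitted date is 35 days after March 13, 2023 (when the complaint is served), i.e. April 17, 2023; done April 13, 2023 — 4 days too early.
The analysis stops there.

No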